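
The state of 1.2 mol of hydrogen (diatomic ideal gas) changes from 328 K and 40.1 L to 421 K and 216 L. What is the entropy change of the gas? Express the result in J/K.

Entropy is a state function: ΔS = nC_V ln(T₂/T₁) + nR ln(V₂/V₁), with C_V = 5R/2 = 20.79 J mol⁻¹ K⁻¹ for a diatomic ideal gas.
ΔS = 1.2 × [20.79 × ln(421/328) + 8.314 × ln(216/40.1)] = 23 J/K.

ΔS = 23 J/K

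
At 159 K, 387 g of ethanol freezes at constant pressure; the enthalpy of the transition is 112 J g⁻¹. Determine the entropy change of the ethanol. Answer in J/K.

Heat released by the substance: Q = −mL = −387 × 112 = −43344 J.
At constant T, ΔS = Q_rev/T = −43344 / 159 = -273 J/K.

ΔS = -273 J/K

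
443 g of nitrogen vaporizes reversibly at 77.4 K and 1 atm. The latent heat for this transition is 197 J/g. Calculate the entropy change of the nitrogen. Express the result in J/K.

Heat absorbed by the substance: Q = mL = 443 × 197 = 87271 J.
At constant T, ΔS = Q_rev/T = 87271 / 77.4 = 1130 J/K.

ΔS = 1130 J/K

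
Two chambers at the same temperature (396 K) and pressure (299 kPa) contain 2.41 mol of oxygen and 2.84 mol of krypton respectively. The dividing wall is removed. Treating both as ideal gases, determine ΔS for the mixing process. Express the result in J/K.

ΔS_mix = 30.1 J/K

Mole fractions: x_A = 2.41/5.25 = 0.459, x_B = 0.541.
ΔS_mix = −R(n_A ln x_A + n_B ln x_B) = −8.314 × (2.41 ln 0.459 + 2.84 ln 0.541) = 30.1 J/K.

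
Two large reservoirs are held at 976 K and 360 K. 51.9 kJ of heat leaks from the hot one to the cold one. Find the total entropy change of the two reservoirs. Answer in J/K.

ΔS_total = 91 J/K

ΔS_hot = −Q/T_H = −51900/976 = -53.18 J/K and ΔS_cold = +Q/T_C = 51900/360 = 144.2 J/K.
ΔS_total = -53.18 + 144.2 = 91 J/K, positive as the second law requires.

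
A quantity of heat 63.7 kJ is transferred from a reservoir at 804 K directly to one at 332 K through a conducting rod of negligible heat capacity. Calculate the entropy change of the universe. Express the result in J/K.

ΔS_hot = −Q/T_H = −63700/804 = -79.23 J/K and ΔS_cold = +Q/T_C = 63700/332 = 191.9 J/K.
ΔS_total = -79.23 + 191.9 = 113 J/K, positive as the second law requires.

ΔS_total = 113 J/K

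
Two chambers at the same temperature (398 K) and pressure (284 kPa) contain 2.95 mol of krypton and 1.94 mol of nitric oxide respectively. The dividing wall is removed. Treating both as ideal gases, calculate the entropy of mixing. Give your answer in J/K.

Mole fractions: x_A = 2.95/4.89 = 0.603, x_B = 0.397.
ΔS_mix = −R(n_A ln x_A + n_B ln x_B) = −8.314 × (2.95 ln 0.603 + 1.94 ln 0.397) = 27.3 J/K.

ΔS_mix = 27.3 J/K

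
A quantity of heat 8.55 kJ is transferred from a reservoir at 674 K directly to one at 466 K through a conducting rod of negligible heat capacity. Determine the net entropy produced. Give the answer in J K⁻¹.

ΔS_total = 5.66 J/K

ΔS_hot = −Q/T_H = −8550/674 = -12.69 J/K and ΔS_cold = +Q/T_C = 8550/466 = 18.35 J/K.
ΔS_total = -12.69 + 18.35 = 5.66 J/K, positive as the second law requires.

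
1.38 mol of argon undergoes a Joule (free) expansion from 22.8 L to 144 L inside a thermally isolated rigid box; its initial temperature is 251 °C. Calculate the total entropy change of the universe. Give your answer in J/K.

For an ideal gas in free expansion Q = 0 and W = 0, so T is unchanged.
Entropy is a state function; using a reversible isothermal path, ΔS_gas = nR ln(V₂/V₁) = 1.38 × 8.314 × ln(144/22.8) = 21.1 J/K.
The insulated surroundings exchange no heat, so ΔS_surr = 0 and ΔS_universe = ΔS_gas.

ΔS_universe = 21.1 J/K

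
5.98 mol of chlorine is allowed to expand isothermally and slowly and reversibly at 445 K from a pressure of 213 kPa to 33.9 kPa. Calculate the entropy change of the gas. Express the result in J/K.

For an isothermal ideal gas ΔS_gas = nR ln(P₁/P₂) = 5.98 × 8.314 × ln(213/33.9) = 91.4 J/K.

ΔS_gas = 91.4 J/K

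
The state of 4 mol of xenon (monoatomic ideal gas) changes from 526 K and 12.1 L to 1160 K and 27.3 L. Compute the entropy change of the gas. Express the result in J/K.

Entropy is a state function: ΔS = nC_V ln(T₂/T₁) + nR ln(V₂/V₁), with C_V = 3R/2 = 12.47 J mol⁻¹ K⁻¹ for a monoatomic ideal gas.
ΔS = 4 × [12.47 × ln(1160/526) + 8.314 × ln(27.3/12.1)] = 66.5 J/K.

ΔS = 66.5 J/K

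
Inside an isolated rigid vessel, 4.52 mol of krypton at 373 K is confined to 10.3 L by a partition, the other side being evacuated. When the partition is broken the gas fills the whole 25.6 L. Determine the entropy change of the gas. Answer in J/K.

ΔS_gas = 34.2 J/K

No heat is exchanged and no work is done, so the ideal-gas temperature stays constant.
Entropy is a state function; using a reversible isothermal path, ΔS_gas = nR ln(V₂/V₁) = 4.52 × 8.314 × ln(25.6/10.3) = 34.2 J/K.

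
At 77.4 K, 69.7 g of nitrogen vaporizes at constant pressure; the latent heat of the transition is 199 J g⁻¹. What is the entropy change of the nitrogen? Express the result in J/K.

ΔS = 179 J/K

Heat absorbed by the substance: Q = mL = 69.7 × 199 = 13870.3 J.
At constant T, ΔS = Q_rev/T = 13870.3 / 77.4 = 179 J/K.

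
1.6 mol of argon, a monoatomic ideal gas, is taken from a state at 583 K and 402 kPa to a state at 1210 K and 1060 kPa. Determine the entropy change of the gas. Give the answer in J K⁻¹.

ΔS = 11.4 J/K

ΔS = nC_p ln(T₂/T₁) − nR ln(P₂/P₁), with C_p = 5R/2 = 20.79 J mol⁻¹ K⁻¹ for a monoatomic ideal gas.
ΔS = 1.6 × [20.79 × ln(1210/583) − 8.314 × ln(1060/402)] = 11.4 J/K.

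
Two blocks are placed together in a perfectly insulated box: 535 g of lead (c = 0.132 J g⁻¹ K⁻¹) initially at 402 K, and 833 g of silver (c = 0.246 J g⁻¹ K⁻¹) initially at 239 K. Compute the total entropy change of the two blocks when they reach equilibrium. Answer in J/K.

Energy balance: T_f = (m₁c₁T₁ + m₂c₂T₂)/(m₁c₁ + m₂c₂) = 280.78 K.
ΔS₁ = m₁c₁ ln(T_f/T₁) = 70.62 × ln(280.78/402) = -25.34 J/K.
ΔS₂ = m₂c₂ ln(T_f/T₂) = 204.918 × ln(280.78/239) = 33.01 J/K.
ΔS_total = -25.34 + 33.01 = 7.67 J/K.

ΔS_total = 7.67 J/K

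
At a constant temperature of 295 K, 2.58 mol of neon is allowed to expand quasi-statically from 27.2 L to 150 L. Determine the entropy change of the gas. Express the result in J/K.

ΔS_gas = 36.6 J/K

For an isothermal ideal gas ΔS_gas = nR ln(V₂/V₁) = 2.58 × 8.314 × ln(150/27.2) = 36.6 J/K.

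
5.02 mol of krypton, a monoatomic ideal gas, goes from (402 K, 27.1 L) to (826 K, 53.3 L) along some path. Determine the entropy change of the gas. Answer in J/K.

ΔS = 73.3 J/K

Entropy is a state function: ΔS = nC_V ln(T₂/T₁) + nR ln(V₂/V₁), with C_V = 3R/2 = 12.47 J mol⁻¹ K⁻¹ for a monoatomic ideal gas.
ΔS = 5.02 × [12.47 × ln(826/402) + 8.314 × ln(53.3/27.1)] = 73.3 J/K.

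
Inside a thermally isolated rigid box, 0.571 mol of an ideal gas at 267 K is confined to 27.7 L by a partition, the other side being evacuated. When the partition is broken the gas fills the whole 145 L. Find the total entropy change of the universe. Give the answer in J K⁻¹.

For an ideal gas in free expansion Q = 0 and W = 0, so T is unchanged.
Entropy is a state function; using a reversible isothermal path, ΔS_gas = nR ln(V₂/V₁) = 0.571 × 8.314 × ln(145/27.7) = 7.86 J/K.
The insulated surroundings exchange no heat, so ΔS_surr = 0 and ΔS_universe = ΔS_gas.

ΔS_universe = 7.86 J/K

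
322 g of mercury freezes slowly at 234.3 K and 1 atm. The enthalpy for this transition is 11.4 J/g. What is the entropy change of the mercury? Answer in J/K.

ΔS = -15.7 J/K

Heat released by the substance: Q = −mL = −322 × 11.4 = −3670.8 J.
At constant T, ΔS = Q_rev/T = −3670.8 / 234.3 = -15.7 J/K.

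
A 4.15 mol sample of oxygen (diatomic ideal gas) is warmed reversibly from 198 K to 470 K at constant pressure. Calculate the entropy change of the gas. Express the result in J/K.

ΔS = 104 J/K

At constant pressure, ΔS = nC_p ln(T₂/T₁) with C_p = 7R/2 = 29.1 J mol⁻¹ K⁻¹.
ΔS = 4.15 × 29.1 × ln(470/198) = 104 J/K.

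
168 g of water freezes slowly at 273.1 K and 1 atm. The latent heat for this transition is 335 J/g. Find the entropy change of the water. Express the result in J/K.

ΔS = -206 J/K

Heat released by the substance: Q = −mL = −168 × 335 = −56280 J.
At constant T, ΔS = Q_rev/T = −56280 / 273.1 = -206 J/K.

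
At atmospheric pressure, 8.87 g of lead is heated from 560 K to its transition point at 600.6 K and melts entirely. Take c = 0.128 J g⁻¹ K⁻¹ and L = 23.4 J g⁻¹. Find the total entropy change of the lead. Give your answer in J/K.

ΔS = 0.425 J/K

Warming step: ΔS₁ = m c ln(T_tr/T_i) = 8.87 × 0.128 × ln(600.6/560) = 0.07947 J/K.
Phase change: ΔS₂ = +mL/T_tr = 8.87 × 23.4 / 600.6 = 0.3456 J/K.
ΔS_total = (0.07947) + (0.3456) = 0.425 J/K.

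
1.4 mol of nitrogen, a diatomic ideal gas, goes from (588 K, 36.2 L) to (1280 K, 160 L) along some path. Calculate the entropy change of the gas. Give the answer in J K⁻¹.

ΔS = 39.9 J/K

Entropy is a state function: ΔS = nC_V ln(T₂/T₁) + nR ln(V₂/V₁), with C_V = 5R/2 = 20.79 J mol⁻¹ K⁻¹ for a diatomic ideal gas.
ΔS = 1.4 × [20.79 × ln(1280/588) + 8.314 × ln(160/36.2)] = 39.9 J/K.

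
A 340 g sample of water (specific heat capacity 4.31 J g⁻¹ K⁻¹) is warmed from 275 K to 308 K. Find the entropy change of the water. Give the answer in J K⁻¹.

ΔS = 166 J/K

ΔS = ∫dQ_rev/T = m c ln(T₂/T₁) = 340 × 4.31 × ln(308/275) = 166 J/K.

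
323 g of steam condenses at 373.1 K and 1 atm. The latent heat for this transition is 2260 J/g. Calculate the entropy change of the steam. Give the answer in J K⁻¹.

ΔS = -1960 J/K

Heat released by the substance: Q = −mL = −323 × 2260 = −729980 J.
At constant T, ΔS = Q_rev/T = −729980 / 373.1 = -1960 J/K.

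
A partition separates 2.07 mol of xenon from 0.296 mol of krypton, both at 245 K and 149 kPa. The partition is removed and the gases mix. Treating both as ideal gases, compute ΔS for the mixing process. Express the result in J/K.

Mole fractions: x_A = 2.07/2.37 = 0.875, x_B = 0.125.
ΔS_mix = −R(n_A ln x_A + n_B ln x_B) = −8.314 × (2.07 ln 0.875 + 0.296 ln 0.125) = 7.42 J/K.

ΔS_mix = 7.42 J/K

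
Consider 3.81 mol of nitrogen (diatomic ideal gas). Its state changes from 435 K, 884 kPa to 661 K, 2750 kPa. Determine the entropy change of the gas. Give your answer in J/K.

ΔS = nC_p ln(T₂/T₁) − nR ln(P₂/P₁), with C_p = 7R/2 = 29.1 J mol⁻¹ K⁻¹ for a diatomic ideal gas.
ΔS = 3.81 × [29.1 × ln(661/435) − 8.314 × ln(2750/884)] = 10.4 J/K.

ΔS = 10.4 J/K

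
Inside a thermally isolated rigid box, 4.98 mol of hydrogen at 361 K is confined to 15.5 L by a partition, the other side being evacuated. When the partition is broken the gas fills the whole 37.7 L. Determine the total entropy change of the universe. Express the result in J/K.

No heat is exchanged and no work is done, so the ideal-gas temperature stays constant.
Entropy is a state function; using a reversible isothermal path, ΔS_gas = nR ln(V₂/V₁) = 4.98 × 8.314 × ln(37.7/15.5) = 36.8 J/K.
The insulated surroundings exchange no heat, so ΔS_surr = 0 and ΔS_universe = ΔS_gas.

ΔS_universe = 36.8 J/K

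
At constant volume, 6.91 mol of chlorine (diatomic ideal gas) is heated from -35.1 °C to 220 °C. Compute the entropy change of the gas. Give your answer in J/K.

In kelvin: T₁ = 238.05 K, T₂ = 493.15 K. At constant volume, ΔS = nC_V ln(T₂/T₁) with C_V = 5R/2 = 20.79 J mol⁻¹ K⁻¹.
ΔS = 6.91 × 20.79 × ln(493.15/238.05) = 105 J/K.

ΔS = 105 J/K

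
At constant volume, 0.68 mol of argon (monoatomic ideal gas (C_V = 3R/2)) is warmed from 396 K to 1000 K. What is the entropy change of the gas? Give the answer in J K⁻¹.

ΔS = 7.86 J/K

At constant volume, ΔS = nC_V ln(T₂/T₁) with C_V = 3R/2 = 12.47 J mol⁻¹ K⁻¹.
ΔS = 0.68 × 12.47 × ln(1000/396) = 7.86 J/K.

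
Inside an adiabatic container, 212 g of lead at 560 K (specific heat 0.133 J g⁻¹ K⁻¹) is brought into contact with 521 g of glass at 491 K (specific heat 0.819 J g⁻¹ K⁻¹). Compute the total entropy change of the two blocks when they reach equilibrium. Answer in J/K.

ΔS_total = 0.238 J/K

Energy balance: T_f = (m₁c₁T₁ + m₂c₂T₂)/(m₁c₁ + m₂c₂) = 495.28 K.
ΔS₁ = m₁c₁ ln(T_f/T₁) = 28.196 × ln(495.28/560) = -3.463 J/K.
ΔS₂ = m₂c₂ ln(T_f/T₂) = 426.699 × ln(495.28/491) = 3.701 J/K.
ΔS_total = -3.463 + 3.701 = 0.238 J/K.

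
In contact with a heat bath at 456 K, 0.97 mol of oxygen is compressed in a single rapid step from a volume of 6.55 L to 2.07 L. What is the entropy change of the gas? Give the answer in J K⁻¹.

Entropy is a state function, so ΔS_gas depends only on the end states.
For an isothermal ideal gas ΔS_gas = nR ln(V₂/V₁) = 0.97 × 8.314 × ln(2.07/6.55) = -9.29 J/K.

ΔS_gas = -9.29 J/K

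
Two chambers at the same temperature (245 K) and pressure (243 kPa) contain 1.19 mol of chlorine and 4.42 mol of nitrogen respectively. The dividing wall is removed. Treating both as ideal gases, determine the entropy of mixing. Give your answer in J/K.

Mole fractions: x_A = 1.19/5.61 = 0.212, x_B = 0.788.
ΔS_mix = −R(n_A ln x_A + n_B ln x_B) = −8.314 × (1.19 ln 0.212 + 4.42 ln 0.788) = 24.1 J/K.

ΔS_mix = 24.1 J/K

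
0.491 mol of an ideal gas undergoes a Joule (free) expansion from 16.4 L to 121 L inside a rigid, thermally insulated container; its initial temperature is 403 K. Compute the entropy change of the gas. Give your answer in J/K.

For an ideal gas in free expansion Q = 0 and W = 0, so T is unchanged.
Entropy is a state function; using a reversible isothermal path, ΔS_gas = nR ln(V₂/V₁) = 0.491 × 8.314 × ln(121/16.4) = 8.16 J/K.

ΔS_gas = 8.16 J/K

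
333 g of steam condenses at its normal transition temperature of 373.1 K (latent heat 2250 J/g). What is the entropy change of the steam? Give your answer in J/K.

ΔS = -2010 J/K

Heat released by the substance: Q = −mL = −333 × 2250 = −749250 J.
At constant T, ΔS = Q_rev/T = −749250 / 373.1 = -2010 J/K.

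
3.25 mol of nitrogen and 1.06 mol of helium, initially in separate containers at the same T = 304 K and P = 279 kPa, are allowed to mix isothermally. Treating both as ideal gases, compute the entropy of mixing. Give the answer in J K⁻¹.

Mole fractions: x_A = 3.25/4.31 = 0.754, x_B = 0.246.
ΔS_mix = −R(n_A ln x_A + n_B ln x_B) = −8.314 × (3.25 ln 0.754 + 1.06 ln 0.246) = 20 J/K.

ΔS_mix = 20 J/K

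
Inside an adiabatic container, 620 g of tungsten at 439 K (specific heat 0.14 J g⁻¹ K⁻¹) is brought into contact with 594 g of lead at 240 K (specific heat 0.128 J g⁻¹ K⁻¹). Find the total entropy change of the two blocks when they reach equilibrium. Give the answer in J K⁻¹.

ΔS_total = 7.19 J/K

Energy balance: T_f = (m₁c₁T₁ + m₂c₂T₂)/(m₁c₁ + m₂c₂) = 346.08 K.
ΔS₁ = m₁c₁ ln(T_f/T₁) = 86.8 × ln(346.08/439) = -20.64 J/K.
ΔS₂ = m₂c₂ ln(T_f/T₂) = 76.032 × ln(346.08/240) = 27.83 J/K.
ΔS_total = -20.64 + 27.83 = 7.19 J/K.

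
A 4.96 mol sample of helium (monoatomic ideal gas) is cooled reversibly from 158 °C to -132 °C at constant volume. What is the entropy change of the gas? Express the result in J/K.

In kelvin: T₁ = 431.15 K, T₂ = 141.15 K. At constant volume, ΔS = nC_V ln(T₂/T₁) with C_V = 3R/2 = 12.47 J mol⁻¹ K⁻¹.
ΔS = 4.96 × 12.47 × ln(141.15/431.15) = -69.1 J/K.

ΔS = -69.1 J/K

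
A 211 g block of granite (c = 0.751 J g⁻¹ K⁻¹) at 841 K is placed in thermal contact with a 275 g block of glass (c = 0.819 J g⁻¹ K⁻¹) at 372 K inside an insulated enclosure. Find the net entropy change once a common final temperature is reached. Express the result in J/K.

Energy balance: T_f = (m₁c₁T₁ + m₂c₂T₂)/(m₁c₁ + m₂c₂) = 565.7 K.
ΔS₁ = m₁c₁ ln(T_f/T₁) = 158.461 × ln(565.7/841) = -62.84 J/K.
ΔS₂ = m₂c₂ ln(T_f/T₂) = 225.225 × ln(565.7/372) = 94.41 J/K.
ΔS_total = -62.84 + 94.41 = 31.6 J/K.

ΔS_total = 31.6 J/K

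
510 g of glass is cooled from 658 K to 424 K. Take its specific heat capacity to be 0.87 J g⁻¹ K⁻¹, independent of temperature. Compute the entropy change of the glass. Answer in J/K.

ΔS = -195 J/K

ΔS = ∫dQ_rev/T = m c ln(T₂/T₁) = 510 × 0.87 × ln(424/658) = -195 J/K.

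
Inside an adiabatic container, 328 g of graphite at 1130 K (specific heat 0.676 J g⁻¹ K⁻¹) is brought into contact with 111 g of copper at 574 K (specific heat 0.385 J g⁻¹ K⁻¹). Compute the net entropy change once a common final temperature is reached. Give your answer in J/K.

Energy balance: T_f = (m₁c₁T₁ + m₂c₂T₂)/(m₁c₁ + m₂c₂) = 1040.2 K.
ΔS₁ = m₁c₁ ln(T_f/T₁) = 221.728 × ln(1040.2/1130) = -18.37 J/K.
ΔS₂ = m₂c₂ ln(T_f/T₂) = 42.735 × ln(1040.2/574) = 25.41 J/K.
ΔS_total = -18.37 + 25.41 = 7.04 J/K.

ΔS_total = 7.04 J/K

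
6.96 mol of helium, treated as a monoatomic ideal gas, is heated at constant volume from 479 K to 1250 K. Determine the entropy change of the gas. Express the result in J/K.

ΔS = 83.3 J/K

At constant volume, ΔS = nC_V ln(T₂/T₁) with C_V = 3R/2 = 12.47 J mol⁻¹ K⁻¹.
ΔS = 6.96 × 12.47 × ln(1250/479) = 83.3 J/K.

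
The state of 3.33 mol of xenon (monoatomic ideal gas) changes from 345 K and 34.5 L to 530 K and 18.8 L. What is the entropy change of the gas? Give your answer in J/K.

ΔS = 1.02 J/K

Entropy is a state function: ΔS = nC_V ln(T₂/T₁) + nR ln(V₂/V₁), with C_V = 3R/2 = 12.47 J mol⁻¹ K⁻¹ for a monoatomic ideal gas.
ΔS = 3.33 × [12.47 × ln(530/345) + 8.314 × ln(18.8/34.5)] = 1.02 J/K.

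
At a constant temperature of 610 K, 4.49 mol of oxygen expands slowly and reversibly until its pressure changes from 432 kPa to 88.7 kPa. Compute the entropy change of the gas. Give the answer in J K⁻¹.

For an isothermal ideal gas ΔS_gas = nR ln(P₁/P₂) = 4.49 × 8.314 × ln(432/88.7) = 59.1 J/K.

ΔS_gas = 59.1 J/K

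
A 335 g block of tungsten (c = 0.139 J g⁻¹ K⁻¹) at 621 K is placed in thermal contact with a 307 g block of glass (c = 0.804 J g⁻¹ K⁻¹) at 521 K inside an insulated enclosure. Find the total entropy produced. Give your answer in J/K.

ΔS_total = 0.628 J/K

Energy balance: T_f = (m₁c₁T₁ + m₂c₂T₂)/(m₁c₁ + m₂c₂) = 536.87 K.
ΔS₁ = m₁c₁ ln(T_f/T₁) = 46.565 × ln(536.87/621) = -6.779 J/K.
ΔS₂ = m₂c₂ ln(T_f/T₂) = 246.828 × ln(536.87/521) = 7.407 J/K.
ΔS_total = -6.779 + 7.407 = 0.628 J/K.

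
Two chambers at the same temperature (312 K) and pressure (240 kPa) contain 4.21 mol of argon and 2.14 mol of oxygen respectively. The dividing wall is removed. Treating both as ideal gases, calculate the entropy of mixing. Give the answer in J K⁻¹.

Mole fractions: x_A = 4.21/6.35 = 0.663, x_B = 0.337.
ΔS_mix = −R(n_A ln x_A + n_B ln x_B) = −8.314 × (4.21 ln 0.663 + 2.14 ln 0.337) = 33.7 J/K.

ΔS_mix = 33.7 J/K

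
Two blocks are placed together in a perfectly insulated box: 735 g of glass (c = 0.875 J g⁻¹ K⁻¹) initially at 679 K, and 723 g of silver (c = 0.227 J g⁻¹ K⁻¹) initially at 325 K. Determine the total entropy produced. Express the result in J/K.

ΔS_total = 30.5 J/K

Energy balance: T_f = (m₁c₁T₁ + m₂c₂T₂)/(m₁c₁ + m₂c₂) = 607.03 K.
ΔS₁ = m₁c₁ ln(T_f/T₁) = 643.125 × ln(607.03/679) = -72.059 J/K.
ΔS₂ = m₂c₂ ln(T_f/T₂) = 164.121 × ln(607.03/325) = 102.53 J/K.
ΔS_total = -72.059 + 102.53 = 30.5 J/K.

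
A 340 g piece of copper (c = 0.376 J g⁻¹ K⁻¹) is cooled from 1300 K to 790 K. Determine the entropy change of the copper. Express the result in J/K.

ΔS = ∫dQ_rev/T = m c ln(T₂/T₁) = 340 × 0.376 × ln(790/1300) = -63.7 J/K.

ΔS = -63.7 J/K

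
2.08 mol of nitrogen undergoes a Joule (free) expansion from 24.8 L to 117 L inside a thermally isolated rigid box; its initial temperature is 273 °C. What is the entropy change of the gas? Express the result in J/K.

ΔS_gas = 26.8 J/K

No heat is exchanged and no work is done, so the ideal-gas temperature stays constant.
Entropy is a state function; using a reversible isothermal path, ΔS_gas = nR ln(V₂/V₁) = 2.08 × 8.314 × ln(117/24.8) = 26.8 J/K.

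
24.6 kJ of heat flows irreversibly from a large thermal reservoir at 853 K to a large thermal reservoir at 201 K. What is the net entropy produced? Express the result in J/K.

ΔS_total = 93.5 J/K

ΔS_hot = −Q/T_H = −24600/853 = -28.8394 J/K and ΔS_cold = +Q/T_C = 24600/201 = 122.388 J/K.
ΔS_total = -28.8394 + 122.388 = 93.5 J/K, positive as the second law requires.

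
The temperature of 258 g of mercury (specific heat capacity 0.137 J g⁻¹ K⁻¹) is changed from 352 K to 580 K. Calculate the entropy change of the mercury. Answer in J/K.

ΔS = ∫dQ_rev/T = m c ln(T₂/T₁) = 258 × 0.137 × ln(580/352) = 17.7 J/K.

ΔS = 17.7 J/K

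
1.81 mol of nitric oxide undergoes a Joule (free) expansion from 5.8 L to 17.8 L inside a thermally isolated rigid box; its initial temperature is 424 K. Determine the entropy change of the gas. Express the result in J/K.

For an ideal gas in free expansion Q = 0 and W = 0, so T is unchanged.
Entropy is a state function; using a reversible isothermal path, ΔS_gas = nR ln(V₂/V₁) = 1.81 × 8.314 × ln(17.8/5.8) = 16.9 J/K.

ΔS_gas = 16.9 J/K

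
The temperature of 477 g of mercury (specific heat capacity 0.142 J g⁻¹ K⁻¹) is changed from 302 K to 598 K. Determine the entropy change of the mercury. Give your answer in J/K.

ΔS = ∫dQ_rev/T = m c ln(T₂/T₁) = 477 × 0.142 × ln(598/302) = 46.3 J/K.

ΔS = 46.3 J/K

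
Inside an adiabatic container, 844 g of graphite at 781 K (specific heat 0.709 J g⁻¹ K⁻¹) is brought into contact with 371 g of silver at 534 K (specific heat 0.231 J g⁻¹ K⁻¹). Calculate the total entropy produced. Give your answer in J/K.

ΔS_total = 4.93 J/K

Energy balance: T_f = (m₁c₁T₁ + m₂c₂T₂)/(m₁c₁ + m₂c₂) = 750.06 K.
ΔS₁ = m₁c₁ ln(T_f/T₁) = 598.396 × ln(750.06/781) = -24.19 J/K.
ΔS₂ = m₂c₂ ln(T_f/T₂) = 85.701 × ln(750.06/534) = 29.12 J/K.
ΔS_total = -24.19 + 29.12 = 4.93 J/K.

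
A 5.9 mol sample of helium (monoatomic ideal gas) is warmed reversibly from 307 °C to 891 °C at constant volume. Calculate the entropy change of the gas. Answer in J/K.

ΔS = 51.2 J/K

In kelvin: T₁ = 580.15 K, T₂ = 1164.15 K. At constant volume, ΔS = nC_V ln(T₂/T₁) with C_V = 3R/2 = 12.47 J mol⁻¹ K⁻¹.
ΔS = 5.9 × 12.47 × ln(1164.15/580.15) = 51.2 J/K.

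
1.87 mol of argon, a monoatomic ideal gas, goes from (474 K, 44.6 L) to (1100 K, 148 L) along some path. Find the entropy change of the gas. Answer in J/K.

Entropy is a state function: ΔS = nC_V ln(T₂/T₁) + nR ln(V₂/V₁), with C_V = 3R/2 = 12.47 J mol⁻¹ K⁻¹ for a monoatomic ideal gas.
ΔS = 1.87 × [12.47 × ln(1100/474) + 8.314 × ln(148/44.6)] = 38.3 J/K.

ΔS = 38.3 J/K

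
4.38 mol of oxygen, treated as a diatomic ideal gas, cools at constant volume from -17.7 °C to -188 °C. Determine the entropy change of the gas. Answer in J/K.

ΔS = -100 J/K

In kelvin: T₁ = 255.45 K, T₂ = 85.15 K. At constant volume, ΔS = nC_V ln(T₂/T₁) with C_V = 5R/2 = 20.79 J mol⁻¹ K⁻¹.
ΔS = 4.38 × 20.79 × ln(85.15/255.45) = -100 J/K.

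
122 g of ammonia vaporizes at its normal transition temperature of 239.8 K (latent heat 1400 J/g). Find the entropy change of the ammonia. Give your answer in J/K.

ΔS = 712 J/K

Heat absorbed by the substance: Q = mL = 122 × 1400 = 170800 J.
At constant T, ΔS = Q_rev/T = 170800 / 239.8 = 712 J/K.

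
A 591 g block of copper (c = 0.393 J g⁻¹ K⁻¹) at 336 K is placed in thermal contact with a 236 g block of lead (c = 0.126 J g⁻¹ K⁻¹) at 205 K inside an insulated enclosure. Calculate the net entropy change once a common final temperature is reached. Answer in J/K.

Energy balance: T_f = (m₁c₁T₁ + m₂c₂T₂)/(m₁c₁ + m₂c₂) = 321.13 K.
ΔS₁ = m₁c₁ ln(T_f/T₁) = 232.263 × ln(321.13/336) = -10.512 J/K.
ΔS₂ = m₂c₂ ln(T_f/T₂) = 29.736 × ln(321.13/205) = 13.347 J/K.
ΔS_total = -10.512 + 13.347 = 2.83 J/K.

ΔS_total = 2.83 J/K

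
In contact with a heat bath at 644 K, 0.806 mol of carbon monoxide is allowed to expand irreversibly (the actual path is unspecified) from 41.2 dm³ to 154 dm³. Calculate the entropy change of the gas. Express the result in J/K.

Entropy is a state function, so ΔS_gas depends only on the end states.
For an isothermal ideal gas ΔS_gas = nR ln(V₂/V₁) = 0.806 × 8.314 × ln(154/41.2) = 8.84 J/K.

ΔS_gas = 8.84 J/K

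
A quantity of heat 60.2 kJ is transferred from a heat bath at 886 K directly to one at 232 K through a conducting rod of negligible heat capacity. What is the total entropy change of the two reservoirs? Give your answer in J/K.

ΔS_total = 192 J/K

ΔS_hot = −Q/T_H = −60200/886 = -67.95 J/K and ΔS_cold = +Q/T_C = 60200/232 = 259.5 J/K.
ΔS_total = -67.95 + 259.5 = 192 J/K, positive as the second law requires.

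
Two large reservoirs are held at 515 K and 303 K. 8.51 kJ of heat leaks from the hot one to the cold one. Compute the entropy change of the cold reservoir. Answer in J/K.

The cold reservoir gains heat Q, so ΔS_cold = +Q/T_C = 8510/303 = 28.1 J/K.

ΔS_cold = 28.1 J/K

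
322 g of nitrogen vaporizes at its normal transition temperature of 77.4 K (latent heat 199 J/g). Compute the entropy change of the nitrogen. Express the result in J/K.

Heat absorbed by the substance: Q = mL = 322 × 199 = 64078 J.
At constant T, ΔS = Q_rev/T = 64078 / 77.4 = 828 J/K.

ΔS = 828 J/K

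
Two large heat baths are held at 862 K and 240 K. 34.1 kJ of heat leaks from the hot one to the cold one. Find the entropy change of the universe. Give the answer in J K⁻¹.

ΔS_hot = −Q/T_H = −34100/862 = -39.56 J/K and ΔS_cold = +Q/T_C = 34100/240 = 142.1 J/K.
ΔS_total = -39.56 + 142.1 = 103 J/K, positive as the second law requires.

ΔS_total = 103 J/K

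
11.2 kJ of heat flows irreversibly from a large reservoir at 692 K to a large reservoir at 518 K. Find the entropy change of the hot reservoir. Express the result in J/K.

The hot reservoir loses heat Q, so ΔS_hot = −Q/T_H = −11200/692 = -16.2 J/K.

ΔS_hot = -16.2 J/K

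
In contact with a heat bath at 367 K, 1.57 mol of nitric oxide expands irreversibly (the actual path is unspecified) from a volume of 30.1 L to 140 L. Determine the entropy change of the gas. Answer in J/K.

ΔS_gas = 20.1 J/K

Entropy is a state function, so ΔS_gas depends only on the end states.
For an isothermal ideal gas ΔS_gas = nR ln(V₂/V₁) = 1.57 × 8.314 × ln(140/30.1) = 20.1 J/K.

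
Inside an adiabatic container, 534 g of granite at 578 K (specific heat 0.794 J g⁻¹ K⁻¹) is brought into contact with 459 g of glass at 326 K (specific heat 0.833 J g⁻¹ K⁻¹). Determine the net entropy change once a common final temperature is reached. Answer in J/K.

ΔS_total = 32.2 J/K

Energy balance: T_f = (m₁c₁T₁ + m₂c₂T₂)/(m₁c₁ + m₂c₂) = 458.51 K.
ΔS₁ = m₁c₁ ln(T_f/T₁) = 423.996 × ln(458.51/578) = -98.2 J/K.
ΔS₂ = m₂c₂ ln(T_f/T₂) = 382.347 × ln(458.51/326) = 130.4 J/K.
ΔS_total = -98.2 + 130.4 = 32.2 J/K.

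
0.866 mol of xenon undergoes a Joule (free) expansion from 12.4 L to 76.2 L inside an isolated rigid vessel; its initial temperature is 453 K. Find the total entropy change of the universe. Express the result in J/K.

No heat is exchanged and no work is done, so the ideal-gas temperature stays constant.
Entropy is a state function; using a reversible isothermal path, ΔS_gas = nR ln(V₂/V₁) = 0.866 × 8.314 × ln(76.2/12.4) = 13.1 J/K.
The insulated surroundings exchange no heat, so ΔS_surr = 0 and ΔS_universe = ΔS_gas.

ΔS_universe = 13.1 J/K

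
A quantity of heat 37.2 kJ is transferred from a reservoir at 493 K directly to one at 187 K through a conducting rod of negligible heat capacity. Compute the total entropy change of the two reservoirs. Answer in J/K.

ΔS_total = 123 J/K

ΔS_hot = −Q/T_H = −37200/493 = -75.46 J/K and ΔS_cold = +Q/T_C = 37200/187 = 198.9 J/K.
ΔS_total = -75.46 + 198.9 = 123 J/K, positive as the second law requires.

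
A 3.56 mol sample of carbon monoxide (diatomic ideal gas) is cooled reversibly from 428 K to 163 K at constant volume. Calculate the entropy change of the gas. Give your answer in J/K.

At constant volume, ΔS = nC_V ln(T₂/T₁) with C_V = 5R/2 = 20.79 J mol⁻¹ K⁻¹.
ΔS = 3.56 × 20.79 × ln(163/428) = -71.4 J/K.

ΔS = -71.4 J/K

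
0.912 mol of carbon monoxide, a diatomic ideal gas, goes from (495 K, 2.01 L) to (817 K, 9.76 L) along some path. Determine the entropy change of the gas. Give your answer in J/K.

ΔS = 21.5 J/K

Entropy is a state function: ΔS = nC_V ln(T₂/T₁) + nR ln(V₂/V₁), with C_V = 5R/2 = 20.79 J mol⁻¹ K⁻¹ for a diatomic ideal gas.
ΔS = 0.912 × [20.79 × ln(817/495) + 8.314 × ln(9.76/2.01)] = 21.5 J/K.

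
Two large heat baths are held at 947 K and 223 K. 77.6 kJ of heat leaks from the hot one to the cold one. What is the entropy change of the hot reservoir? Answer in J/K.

The hot reservoir loses heat Q, so ΔS_hot = −Q/T_H = −77600/947 = -81.9 J/K.

ΔS_hot = -81.9 J/K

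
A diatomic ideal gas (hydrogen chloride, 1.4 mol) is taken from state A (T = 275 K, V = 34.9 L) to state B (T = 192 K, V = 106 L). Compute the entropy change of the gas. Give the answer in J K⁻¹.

ΔS = 2.48 J/K

Entropy is a state function: ΔS = nC_V ln(T₂/T₁) + nR ln(V₂/V₁), with C_V = 5R/2 = 20.79 J mol⁻¹ K⁻¹ for a diatomic ideal gas.
ΔS = 1.4 × [20.79 × ln(192/275) + 8.314 × ln(106/34.9)] = 2.48 J/K.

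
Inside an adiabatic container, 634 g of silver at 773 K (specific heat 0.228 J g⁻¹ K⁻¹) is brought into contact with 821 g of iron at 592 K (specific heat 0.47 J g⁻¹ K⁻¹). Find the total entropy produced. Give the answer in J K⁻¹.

ΔS_total = 3.89 J/K

Energy balance: T_f = (m₁c₁T₁ + m₂c₂T₂)/(m₁c₁ + m₂c₂) = 641.33 K.
ΔS₁ = m₁c₁ ln(T_f/T₁) = 144.552 × ln(641.33/773) = -26.99 J/K.
ΔS₂ = m₂c₂ ln(T_f/T₂) = 385.87 × ln(641.33/592) = 30.88 J/K.
ΔS_total = -26.99 + 30.88 = 3.89 J/K.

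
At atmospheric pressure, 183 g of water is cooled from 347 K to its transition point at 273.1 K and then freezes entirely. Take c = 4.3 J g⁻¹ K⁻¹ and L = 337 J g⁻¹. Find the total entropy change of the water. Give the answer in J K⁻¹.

Cooling step: ΔS₁ = m c ln(T_tr/T_i) = 183 × 4.3 × ln(273.1/347) = -188.5 J/K.
Phase change: ΔS₂ = −mL/T_tr = −183 × 337 / 273.1 = -225.8 J/K.
ΔS_total = (-188.5) + (-225.8) = -414 J/K.

ΔS = -414 J/K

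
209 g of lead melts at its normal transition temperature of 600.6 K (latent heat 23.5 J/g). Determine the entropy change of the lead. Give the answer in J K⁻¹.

Heat absorbed by the substance: Q = mL = 209 × 23.5 = 4911.5 J.
At constant T, ΔS = Q_rev/T = 4911.5 / 600.6 = 8.18 J/K.

ΔS = 8.18 J/K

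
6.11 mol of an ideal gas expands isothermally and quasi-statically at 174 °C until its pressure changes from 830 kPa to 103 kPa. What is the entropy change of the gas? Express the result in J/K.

For an isothermal ideal gas ΔS_gas = nR ln(P₁/P₂) = 6.11 × 8.314 × ln(830/103) = 106 J/K.

ΔS_gas = 106 J/K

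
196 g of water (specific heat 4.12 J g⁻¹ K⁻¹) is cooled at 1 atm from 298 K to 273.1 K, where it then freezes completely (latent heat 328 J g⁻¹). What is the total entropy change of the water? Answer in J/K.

ΔS = -306 J/K

Cooling step: ΔS₁ = m c ln(T_tr/T_i) = 196 × 4.12 × ln(273.1/298) = -70.46 J/K.
Phase change: ΔS₂ = −mL/T_tr = −196 × 328 / 273.1 = -235.4 J/K.
ΔS_total = (-70.46) + (-235.4) = -306 J/K.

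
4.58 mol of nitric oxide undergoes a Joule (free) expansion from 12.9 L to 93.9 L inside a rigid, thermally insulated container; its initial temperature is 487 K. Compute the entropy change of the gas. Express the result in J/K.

No heat is exchanged and no work is done, so the ideal-gas temperature stays constant.
Entropy is a state function; using a reversible isothermal path, ΔS_gas = nR ln(V₂/V₁) = 4.58 × 8.314 × ln(93.9/12.9) = 75.6 J/K.

ΔS_gas = 75.6 J/K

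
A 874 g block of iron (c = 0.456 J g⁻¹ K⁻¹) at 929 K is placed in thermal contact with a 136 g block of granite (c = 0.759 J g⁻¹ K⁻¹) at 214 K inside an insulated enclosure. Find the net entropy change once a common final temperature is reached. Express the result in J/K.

ΔS_total = 65.1 J/K

Energy balance: T_f = (m₁c₁T₁ + m₂c₂T₂)/(m₁c₁ + m₂c₂) = 781.91 K.
ΔS₁ = m₁c₁ ln(T_f/T₁) = 398.544 × ln(781.91/929) = -68.7 J/K.
ΔS₂ = m₂c₂ ln(T_f/T₂) = 103.224 × ln(781.91/214) = 133.8 J/K.
ΔS_total = -68.7 + 133.8 = 65.1 J/K.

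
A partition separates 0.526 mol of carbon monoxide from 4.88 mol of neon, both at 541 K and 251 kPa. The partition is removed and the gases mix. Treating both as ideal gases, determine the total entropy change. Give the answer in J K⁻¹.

ΔS_mix = 14.3 J/K

Mole fractions: x_A = 0.526/5.41 = 0.0973, x_B = 0.903.
ΔS_mix = −R(n_A ln x_A + n_B ln x_B) = −8.314 × (0.526 ln 0.0973 + 4.88 ln 0.903) = 14.3 J/K.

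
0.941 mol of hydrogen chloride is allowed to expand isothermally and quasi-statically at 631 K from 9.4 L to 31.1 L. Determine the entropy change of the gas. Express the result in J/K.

ΔS_gas = 9.36 J/K

For an isothermal ideal gas ΔS_gas = nR ln(V₂/V₁) = 0.941 × 8.314 × ln(31.1/9.4) = 9.36 J/K.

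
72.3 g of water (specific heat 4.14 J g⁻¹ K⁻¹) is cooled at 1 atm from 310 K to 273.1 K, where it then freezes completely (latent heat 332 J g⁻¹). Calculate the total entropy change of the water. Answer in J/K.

Cooling step: ΔS₁ = m c ln(T_tr/T_i) = 72.3 × 4.14 × ln(273.1/310) = -37.93 J/K.
Phase change: ΔS₂ = −mL/T_tr = −72.3 × 332 / 273.1 = -87.89 J/K.
ΔS_total = (-37.93) + (-87.89) = -126 J/K.

ΔS = -126 J/K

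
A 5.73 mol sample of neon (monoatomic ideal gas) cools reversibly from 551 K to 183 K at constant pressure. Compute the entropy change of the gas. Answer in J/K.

At constant pressure, ΔS = nC_p ln(T₂/T₁) with C_p = 5R/2 = 20.79 J mol⁻¹ K⁻¹.
ΔS = 5.73 × 20.79 × ln(183/551) = -131 J/K.

ΔS = -131 J/K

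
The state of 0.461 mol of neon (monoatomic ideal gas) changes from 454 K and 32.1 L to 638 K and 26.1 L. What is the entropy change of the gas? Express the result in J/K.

Entropy is a state function: ΔS = nC_V ln(T₂/T₁) + nR ln(V₂/V₁), with C_V = 3R/2 = 12.47 J mol⁻¹ K⁻¹ for a monoatomic ideal gas.
ΔS = 0.461 × [12.47 × ln(638/454) + 8.314 × ln(26.1/32.1)] = 1.16 J/K.

ΔS = 1.16 J/K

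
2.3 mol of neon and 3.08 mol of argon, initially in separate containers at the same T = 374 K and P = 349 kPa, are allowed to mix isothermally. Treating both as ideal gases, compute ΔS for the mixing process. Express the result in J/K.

Mole fractions: x_A = 2.3/5.38 = 0.428, x_B = 0.572.
ΔS_mix = −R(n_A ln x_A + n_B ln x_B) = −8.314 × (2.3 ln 0.428 + 3.08 ln 0.572) = 30.5 J/K.

ΔS_mix = 30.5 J/K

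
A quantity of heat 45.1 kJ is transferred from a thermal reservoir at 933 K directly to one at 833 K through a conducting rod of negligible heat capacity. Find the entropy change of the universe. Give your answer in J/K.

ΔS_total = 5.8 J/K

ΔS_hot = −Q/T_H = −45100/933 = -48.34 J/K and ΔS_cold = +Q/T_C = 45100/833 = 54.14 J/K.
ΔS_total = -48.34 + 54.14 = 5.8 J/K, positive as the second law requires.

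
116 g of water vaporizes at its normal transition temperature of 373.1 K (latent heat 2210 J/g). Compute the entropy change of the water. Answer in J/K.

Heat absorbed by the substance: Q = mL = 116 × 2210 = 256360 J.
At constant T, ΔS = Q_rev/T = 256360 / 373.1 = 687 J/K.

ΔS = 687 J/K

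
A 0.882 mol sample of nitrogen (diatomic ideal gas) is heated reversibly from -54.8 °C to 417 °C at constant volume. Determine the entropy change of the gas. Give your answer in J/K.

ΔS = 21.1 J/K

In kelvin: T₁ = 218.35 K, T₂ = 690.15 K. At constant volume, ΔS = nC_V ln(T₂/T₁) with C_V = 5R/2 = 20.79 J mol⁻¹ K⁻¹.
ΔS = 0.882 × 20.79 × ln(690.15/218.35) = 21.1 J/K.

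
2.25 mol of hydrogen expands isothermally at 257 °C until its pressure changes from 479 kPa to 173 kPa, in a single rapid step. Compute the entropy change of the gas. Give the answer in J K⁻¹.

Entropy is a state function, so ΔS_gas depends only on the end states.
For an isothermal ideal gas ΔS_gas = nR ln(P₁/P₂) = 2.25 × 8.314 × ln(479/173) = 19.1 J/K.

ΔS_gas = 19.1 J/K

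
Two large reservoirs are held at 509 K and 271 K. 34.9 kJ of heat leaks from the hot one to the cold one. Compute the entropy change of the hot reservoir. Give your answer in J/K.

The hot reservoir loses heat Q, so ΔS_hot = −Q/T_H = −34900/509 = -68.6 J/K.

ΔS_hot = -68.6 J/K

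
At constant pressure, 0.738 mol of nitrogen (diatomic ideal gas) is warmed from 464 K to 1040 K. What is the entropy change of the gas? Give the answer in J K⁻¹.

At constant pressure, ΔS = nC_p ln(T₂/T₁) with C_p = 7R/2 = 29.1 J mol⁻¹ K⁻¹.
ΔS = 0.738 × 29.1 × ln(1040/464) = 17.3 J/K.

ΔS = 17.3 J/K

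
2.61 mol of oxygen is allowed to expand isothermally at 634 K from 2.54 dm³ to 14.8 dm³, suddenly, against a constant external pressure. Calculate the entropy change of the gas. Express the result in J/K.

Entropy is a state function, so ΔS_gas depends only on the end states.
For an isothermal ideal gas ΔS_gas = nR ln(V₂/V₁) = 2.61 × 8.314 × ln(14.8/2.54) = 38.2 J/K.

ΔS_gas = 38.2 J/K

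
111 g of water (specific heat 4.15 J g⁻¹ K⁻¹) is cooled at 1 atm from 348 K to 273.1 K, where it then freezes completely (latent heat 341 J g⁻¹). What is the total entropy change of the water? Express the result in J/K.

ΔS = -250 J/K

Cooling step: ΔS₁ = m c ln(T_tr/T_i) = 111 × 4.15 × ln(273.1/348) = -111.6 J/K.
Phase change: ΔS₂ = −mL/T_tr = −111 × 341 / 273.1 = -138.6 J/K.
ΔS_total = (-111.6) + (-138.6) = -250 J/K.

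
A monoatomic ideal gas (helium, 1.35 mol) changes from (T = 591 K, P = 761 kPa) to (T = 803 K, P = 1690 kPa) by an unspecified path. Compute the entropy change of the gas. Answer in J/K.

ΔS = nC_p ln(T₂/T₁) − nR ln(P₂/P₁), with C_p = 5R/2 = 20.79 J mol⁻¹ K⁻¹ for a monoatomic ideal gas.
ΔS = 1.35 × [20.79 × ln(803/591) − 8.314 × ln(1690/761)] = -0.354 J/K.

ΔS = -0.354 J/K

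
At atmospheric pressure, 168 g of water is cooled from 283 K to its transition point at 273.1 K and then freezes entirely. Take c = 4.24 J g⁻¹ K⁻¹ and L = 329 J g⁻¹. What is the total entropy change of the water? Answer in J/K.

ΔS = -228 J/K

Cooling step: ΔS₁ = m c ln(T_tr/T_i) = 168 × 4.24 × ln(273.1/283) = -25.36 J/K.
Phase change: ΔS₂ = −mL/T_tr = −168 × 329 / 273.1 = -202.4 J/K.
ΔS_total = (-25.36) + (-202.4) = -228 J/K.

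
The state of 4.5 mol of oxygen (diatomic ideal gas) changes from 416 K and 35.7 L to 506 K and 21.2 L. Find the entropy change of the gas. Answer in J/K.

ΔS = -1.18 J/K

Entropy is a state function: ΔS = nC_V ln(T₂/T₁) + nR ln(V₂/V₁), with C_V = 5R/2 = 20.79 J mol⁻¹ K⁻¹ for a diatomic ideal gas.
ΔS = 4.5 × [20.79 × ln(506/416) + 8.314 × ln(21.2/35.7)] = -1.18 J/K.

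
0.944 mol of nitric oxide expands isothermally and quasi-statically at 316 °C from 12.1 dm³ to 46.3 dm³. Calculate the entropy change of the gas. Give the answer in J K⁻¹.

ΔS_gas = 10.5 J/K

For an isothermal ideal gas ΔS_gas = nR ln(V₂/V₁) = 0.944 × 8.314 × ln(46.3/12.1) = 10.5 J/K.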